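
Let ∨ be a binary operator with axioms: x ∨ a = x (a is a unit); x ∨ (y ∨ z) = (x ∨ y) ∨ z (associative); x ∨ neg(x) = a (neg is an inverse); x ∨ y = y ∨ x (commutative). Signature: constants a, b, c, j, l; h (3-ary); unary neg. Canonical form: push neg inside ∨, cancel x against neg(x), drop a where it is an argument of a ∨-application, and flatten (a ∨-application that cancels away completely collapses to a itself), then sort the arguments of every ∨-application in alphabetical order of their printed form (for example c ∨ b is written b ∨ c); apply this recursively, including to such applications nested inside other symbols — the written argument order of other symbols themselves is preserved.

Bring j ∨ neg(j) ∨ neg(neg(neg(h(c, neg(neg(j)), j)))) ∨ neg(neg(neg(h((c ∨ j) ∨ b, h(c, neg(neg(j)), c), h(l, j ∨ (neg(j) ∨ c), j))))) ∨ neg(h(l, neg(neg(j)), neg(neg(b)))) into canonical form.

Push neg inside:  distribute neg over ∨ and collapse double neg
Inverses cancel:  j cancels
Combine occurrences:  neg(h(c, j, j)) ∨ neg(h(b ∨ c ∨ j, h(c, j, c), h(l, c, j))) ∨ neg(h(l, j, b))
Sort:  neg(h(b ∨ c ∨ j, h(c, j, c), h(l, c, j))) ∨ neg(h(c, j, j)) ∨ neg(h(l, j, b))

Answer: neg(h(b ∨ c ∨ j, h(c, j, c), h(l, c, j))) ∨ neg(h(c, j, j)) ∨ neg(h(l, j, b))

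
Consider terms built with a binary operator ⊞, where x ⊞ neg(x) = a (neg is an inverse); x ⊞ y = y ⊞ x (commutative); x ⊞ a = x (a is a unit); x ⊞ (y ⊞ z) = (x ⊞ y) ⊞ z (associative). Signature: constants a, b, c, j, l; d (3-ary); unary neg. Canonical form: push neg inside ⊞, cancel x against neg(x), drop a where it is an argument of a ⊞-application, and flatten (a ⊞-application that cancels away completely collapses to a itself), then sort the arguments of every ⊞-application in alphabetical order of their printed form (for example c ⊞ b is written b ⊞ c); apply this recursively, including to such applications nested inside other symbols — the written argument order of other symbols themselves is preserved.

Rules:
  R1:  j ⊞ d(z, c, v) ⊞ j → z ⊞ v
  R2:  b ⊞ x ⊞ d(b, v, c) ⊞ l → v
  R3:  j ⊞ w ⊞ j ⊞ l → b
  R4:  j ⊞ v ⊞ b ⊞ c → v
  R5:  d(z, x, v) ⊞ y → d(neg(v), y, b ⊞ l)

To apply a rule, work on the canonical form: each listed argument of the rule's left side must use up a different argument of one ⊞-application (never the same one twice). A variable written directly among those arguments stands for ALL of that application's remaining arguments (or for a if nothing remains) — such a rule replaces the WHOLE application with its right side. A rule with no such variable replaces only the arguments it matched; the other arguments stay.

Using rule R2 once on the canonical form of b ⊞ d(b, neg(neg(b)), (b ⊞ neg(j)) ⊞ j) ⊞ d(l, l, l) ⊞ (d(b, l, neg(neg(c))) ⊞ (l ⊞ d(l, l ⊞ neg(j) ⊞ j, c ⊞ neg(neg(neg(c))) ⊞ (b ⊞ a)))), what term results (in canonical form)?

Canonical form:  b ⊞ d(b, b, b) ⊞ d(b, l, c) ⊞ d(l, l, b) ⊞ d(l, l, l) ⊞ l
Apply R2:  consuming b, d(b, l, c), l;  v := l, x := d(b, b, b) ⊞ d(l, l, b) ⊞ d(l, l, l)
The extension variable absorbs all remaining arguments, so the whole application is rewritten.
New term:  l

Answer: l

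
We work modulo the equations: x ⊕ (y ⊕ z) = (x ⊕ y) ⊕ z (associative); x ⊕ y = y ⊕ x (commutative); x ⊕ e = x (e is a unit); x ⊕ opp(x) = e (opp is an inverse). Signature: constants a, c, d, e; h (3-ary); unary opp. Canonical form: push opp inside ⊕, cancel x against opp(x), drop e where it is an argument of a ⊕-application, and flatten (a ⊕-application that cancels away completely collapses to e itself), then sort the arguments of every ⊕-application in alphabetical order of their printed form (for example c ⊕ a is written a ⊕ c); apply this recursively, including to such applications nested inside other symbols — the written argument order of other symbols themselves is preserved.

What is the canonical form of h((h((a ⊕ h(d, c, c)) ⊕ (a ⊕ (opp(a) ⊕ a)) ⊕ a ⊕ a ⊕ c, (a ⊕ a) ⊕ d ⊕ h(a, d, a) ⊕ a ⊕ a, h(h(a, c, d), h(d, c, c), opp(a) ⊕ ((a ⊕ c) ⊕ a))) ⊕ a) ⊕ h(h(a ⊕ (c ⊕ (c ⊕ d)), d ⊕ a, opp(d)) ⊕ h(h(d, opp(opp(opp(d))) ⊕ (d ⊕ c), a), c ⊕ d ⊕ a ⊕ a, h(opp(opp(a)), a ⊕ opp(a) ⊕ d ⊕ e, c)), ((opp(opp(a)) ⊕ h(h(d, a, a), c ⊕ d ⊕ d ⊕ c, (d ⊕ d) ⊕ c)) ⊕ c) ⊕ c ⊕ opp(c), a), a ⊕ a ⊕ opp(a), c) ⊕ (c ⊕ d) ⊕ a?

Push opp inside:  distribute opp over ⊕ and collapse double opp
Combine occurrences:  h(a ⊕ h(a ⊕ a ⊕ a ⊕ a ⊕ c ⊕ h(d, c, c), a ⊕ a ⊕ a ⊕ a ⊕ d ⊕ h(a, d, a), h(h(a, c, d), h(d, c, c), a ⊕ c)) ⊕ h(h(a ⊕ c ⊕ c ⊕ d, a ⊕ d, opp(d)) ⊕ h(h(d, c, a), a ⊕ a ⊕ c ⊕ d, h(a, d, c)), a ⊕ c ⊕ h(h(d, a, a), c ⊕ c ⊕ d ⊕ d, c ⊕ d ⊕ d), a), a, c) ⊕ c ⊕ d ⊕ a
Order the arguments:  a ⊕ c ⊕ d ⊕ h(a ⊕ h(a ⊕ a ⊕ a ⊕ a ⊕ c ⊕ h(d, c, c), a ⊕ a ⊕ a ⊕ a ⊕ d ⊕ h(a, d, a), h(h(a, c, d), h(d, c, c), a ⊕ c)) ⊕ h(h(a ⊕ c ⊕ c ⊕ d, a ⊕ d, opp(d)) ⊕ h(h(d, c, a), a ⊕ a ⊕ c ⊕ d, h(a, d, c)), a ⊕ c ⊕ h(h(d, a, a), c ⊕ c ⊕ d ⊕ d, c ⊕ d ⊕ d), a), a, c)

Answer: a ⊕ c ⊕ d ⊕ h(a ⊕ h(a ⊕ a ⊕ a ⊕ a ⊕ c ⊕ h(d, c, c), a ⊕ a ⊕ a ⊕ a ⊕ d ⊕ h(a, d, a), h(h(a, c, d), h(d, c, c), a ⊕ c)) ⊕ h(h(a ⊕ c ⊕ c ⊕ d, a ⊕ d, opp(d)) ⊕ h(h(d, c, a), a ⊕ a ⊕ c ⊕ d, h(a, d, c)), a ⊕ c ⊕ h(h(d, a, a), c ⊕ c ⊕ d ⊕ d, c ⊕ d ⊕ d), a), a, c)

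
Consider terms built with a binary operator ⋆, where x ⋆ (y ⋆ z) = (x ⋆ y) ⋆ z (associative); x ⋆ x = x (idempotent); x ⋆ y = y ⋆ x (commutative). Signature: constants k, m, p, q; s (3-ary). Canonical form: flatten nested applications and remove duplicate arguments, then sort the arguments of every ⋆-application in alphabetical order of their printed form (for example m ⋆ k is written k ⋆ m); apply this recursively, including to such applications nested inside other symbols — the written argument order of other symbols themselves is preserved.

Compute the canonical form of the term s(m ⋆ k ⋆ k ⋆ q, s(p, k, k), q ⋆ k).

Descend into:  m ⋆ k ⋆ k ⋆ q
Deduplicate:  drop duplicate k
Order the arguments:  k ⋆ m ⋆ q
Rebuild:  s(k ⋆ m ⋆ q, s(p, k, k), k ⋆ q)

Answer: s(k ⋆ m ⋆ q, s(p, k, k), k ⋆ q)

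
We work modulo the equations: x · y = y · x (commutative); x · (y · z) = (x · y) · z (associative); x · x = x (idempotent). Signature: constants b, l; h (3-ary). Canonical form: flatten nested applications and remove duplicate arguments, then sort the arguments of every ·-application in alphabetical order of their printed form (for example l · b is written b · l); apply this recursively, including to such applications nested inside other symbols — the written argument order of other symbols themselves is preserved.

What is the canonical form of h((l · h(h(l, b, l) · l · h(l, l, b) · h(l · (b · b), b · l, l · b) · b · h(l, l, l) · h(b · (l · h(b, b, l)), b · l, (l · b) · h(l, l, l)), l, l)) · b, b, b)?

Answer: h(b · h(b · h(b · h(b, b, l) · l, b · l, b · h(l, l, l) · l) · h(b · l, b · l, b · l) · h(l, b, l) · h(l, l, b) · h(l, l, l) · l, l, l) · l, b, b)

Derivation:
Descend into:  (l · h(h(l, b, l) · l · h(l, l, b) · h(l · (b · b), b · l, l · b) · b · h(l, l, l) · h(b · (l · h(b, b, l)), b · l, (l · b) · h(l, l, l)), l, l)) · b
Flatten:  l · h(h(l, b, l) · l · h(l, l, b) · h(l · (b · b), b · l, l · b) · b · h(l, l, l) · h(b · (l · h(b, b, l)), b · l, (l · b) · h(l, l, l)), l, l) · b
Canonicalize subterm:  h(h(l, b, l) · l · h(l, l, b) · h(l · (b · b), b · l, l · b) · b · h(l, l, l) · h(b · (l · h(b, b, l)), b · l, (l · b) · h(l, l, l)), l, l)  →  h(b · h(b · h(b, b, l) · l, b · l, b · h(l, l, l) · l) · h(b · l, b · l, b · l) · h(l, b, l) · h(l, l, b) · h(l, l, l) · l, l, l)
Sort arguments:  b · h(b · h(b · h(b, b, l) · l, b · l, b · h(l, l, l) · l) · h(b · l, b · l, b · l) · h(l, b, l) · h(l, l, b) · h(l, l, l) · l, l, l) · l
Rebuild:  h(b · h(b · h(b · h(b, b, l) · l, b · l, b · h(l, l, l) · l) · h(b · l, b · l, b · l) · h(l, b, l) · h(l, l, b) · h(l, l, l) · l, l, l) · l, b, b)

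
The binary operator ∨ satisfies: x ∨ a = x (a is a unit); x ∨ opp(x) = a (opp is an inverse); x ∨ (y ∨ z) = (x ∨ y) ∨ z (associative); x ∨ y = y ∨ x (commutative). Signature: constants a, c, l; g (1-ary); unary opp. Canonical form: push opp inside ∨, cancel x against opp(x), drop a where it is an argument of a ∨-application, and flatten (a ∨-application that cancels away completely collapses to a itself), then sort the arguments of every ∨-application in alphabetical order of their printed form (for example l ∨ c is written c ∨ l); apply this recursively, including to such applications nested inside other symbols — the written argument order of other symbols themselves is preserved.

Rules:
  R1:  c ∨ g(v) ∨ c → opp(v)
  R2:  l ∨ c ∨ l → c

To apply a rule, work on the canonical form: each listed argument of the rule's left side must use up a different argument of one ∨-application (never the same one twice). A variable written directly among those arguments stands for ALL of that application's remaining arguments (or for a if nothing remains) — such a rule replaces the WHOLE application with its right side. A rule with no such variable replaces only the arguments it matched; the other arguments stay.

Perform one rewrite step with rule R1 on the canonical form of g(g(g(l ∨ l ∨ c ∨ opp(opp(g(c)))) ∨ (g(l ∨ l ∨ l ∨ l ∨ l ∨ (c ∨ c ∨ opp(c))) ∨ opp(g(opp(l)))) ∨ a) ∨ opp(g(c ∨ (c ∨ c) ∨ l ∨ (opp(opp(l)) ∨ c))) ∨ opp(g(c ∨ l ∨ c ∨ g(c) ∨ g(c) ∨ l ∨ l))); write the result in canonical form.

Canonical form:  g(g(g(c ∨ g(c) ∨ l ∨ l) ∨ g(c ∨ l ∨ l ∨ l ∨ l ∨ l) ∨ opp(g(opp(l)))) ∨ opp(g(c ∨ c ∨ c ∨ c ∨ l ∨ l)) ∨ opp(g(c ∨ c ∨ g(c) ∨ g(c) ∨ l ∨ l ∨ l)))
Apply R1:  consuming c, c, g(c);  v := c
New term:  g(g(g(c ∨ g(c) ∨ l ∨ l) ∨ g(c ∨ l ∨ l ∨ l ∨ l ∨ l) ∨ opp(g(opp(l)))) ∨ opp(g(c ∨ c ∨ c ∨ c ∨ l ∨ l)) ∨ opp(g(g(c) ∨ l ∨ l ∨ l ∨ opp(c))))

Answer: g(g(g(c ∨ g(c) ∨ l ∨ l) ∨ g(c ∨ l ∨ l ∨ l ∨ l ∨ l) ∨ opp(g(opp(l)))) ∨ opp(g(c ∨ c ∨ c ∨ c ∨ l ∨ l)) ∨ opp(g(g(c) ∨ l ∨ l ∨ l ∨ opp(c))))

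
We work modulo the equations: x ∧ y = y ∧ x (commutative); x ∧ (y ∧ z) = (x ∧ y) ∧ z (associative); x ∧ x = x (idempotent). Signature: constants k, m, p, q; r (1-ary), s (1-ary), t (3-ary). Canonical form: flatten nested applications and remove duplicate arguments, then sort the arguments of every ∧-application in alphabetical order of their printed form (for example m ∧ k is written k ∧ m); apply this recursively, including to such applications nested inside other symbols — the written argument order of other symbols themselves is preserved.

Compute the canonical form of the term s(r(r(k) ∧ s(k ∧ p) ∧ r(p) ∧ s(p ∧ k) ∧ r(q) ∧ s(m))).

Work inside:  r(k) ∧ s(k ∧ p) ∧ r(p) ∧ s(p ∧ k) ∧ r(q) ∧ s(m)
Canonicalize subterm:  s(p ∧ k)  →  s(k ∧ p)
Idempotence:  drop duplicate s(k ∧ p)
Sort:  r(k) ∧ r(p) ∧ r(q) ∧ s(k ∧ p) ∧ s(m)
Rebuild:  s(r(r(k) ∧ r(p) ∧ r(q) ∧ s(k ∧ p) ∧ s(m)))

Answer: s(r(r(k) ∧ r(p) ∧ r(q) ∧ s(k ∧ p) ∧ s(m)))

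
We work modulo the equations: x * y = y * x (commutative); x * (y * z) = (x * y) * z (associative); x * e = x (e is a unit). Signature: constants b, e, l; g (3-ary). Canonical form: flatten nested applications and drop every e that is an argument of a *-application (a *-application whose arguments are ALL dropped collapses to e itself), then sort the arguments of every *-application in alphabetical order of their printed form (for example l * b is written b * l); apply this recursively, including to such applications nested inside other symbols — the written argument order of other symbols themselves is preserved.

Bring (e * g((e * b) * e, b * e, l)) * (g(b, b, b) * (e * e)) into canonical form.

Answer: g(b, b, b) * g(b, b, l)

Derivation:
Flatten:  e * g((e * b) * e, b * e, l) * g(b, b, b) * e * e
Canonicalize subterm:  g((e * b) * e, b * e, l)  →  g(b, b, l)
Unit:  drop e (×3)
Order the arguments:  g(b, b, b) * g(b, b, l)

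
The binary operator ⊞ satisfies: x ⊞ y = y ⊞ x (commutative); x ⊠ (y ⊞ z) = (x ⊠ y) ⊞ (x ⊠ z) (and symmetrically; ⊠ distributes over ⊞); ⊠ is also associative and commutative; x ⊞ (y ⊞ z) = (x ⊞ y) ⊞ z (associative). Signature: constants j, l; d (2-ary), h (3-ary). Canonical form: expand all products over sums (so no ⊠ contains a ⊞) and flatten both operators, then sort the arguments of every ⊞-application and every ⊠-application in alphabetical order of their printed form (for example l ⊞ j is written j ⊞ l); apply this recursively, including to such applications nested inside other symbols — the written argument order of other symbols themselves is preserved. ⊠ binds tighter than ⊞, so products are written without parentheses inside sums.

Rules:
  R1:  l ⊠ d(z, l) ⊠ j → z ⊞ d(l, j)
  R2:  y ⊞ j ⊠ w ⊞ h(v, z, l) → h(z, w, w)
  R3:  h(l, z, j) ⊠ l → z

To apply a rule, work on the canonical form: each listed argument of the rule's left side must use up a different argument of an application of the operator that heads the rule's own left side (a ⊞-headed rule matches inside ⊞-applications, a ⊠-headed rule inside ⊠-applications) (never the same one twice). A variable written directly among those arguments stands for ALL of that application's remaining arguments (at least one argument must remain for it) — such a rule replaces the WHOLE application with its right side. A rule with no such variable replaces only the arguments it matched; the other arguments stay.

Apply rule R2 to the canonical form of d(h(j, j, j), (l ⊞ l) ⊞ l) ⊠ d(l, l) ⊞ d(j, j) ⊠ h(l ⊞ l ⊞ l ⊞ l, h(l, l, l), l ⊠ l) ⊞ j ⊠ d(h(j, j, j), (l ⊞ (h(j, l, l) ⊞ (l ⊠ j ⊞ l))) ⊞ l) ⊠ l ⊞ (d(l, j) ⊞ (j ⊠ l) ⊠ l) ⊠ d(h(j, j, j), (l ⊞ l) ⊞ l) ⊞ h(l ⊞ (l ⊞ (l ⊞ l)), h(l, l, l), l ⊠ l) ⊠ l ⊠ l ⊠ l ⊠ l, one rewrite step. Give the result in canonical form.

Canonical form:  d(h(j, j, j), h(j, l, l) ⊞ j ⊠ l ⊞ l ⊞ l ⊞ l) ⊠ j ⊠ l ⊞ d(h(j, j, j), l ⊞ l ⊞ l) ⊠ d(l, j) ⊞ d(h(j, j, j), l ⊞ l ⊞ l) ⊠ d(l, l) ⊞ d(h(j, j, j), l ⊞ l ⊞ l) ⊠ j ⊠ l ⊠ l ⊞ d(j, j) ⊠ h(l ⊞ l ⊞ l ⊞ l, h(l, l, l), l ⊠ l) ⊞ h(l ⊞ l ⊞ l ⊞ l, h(l, l, l), l ⊠ l) ⊠ l ⊠ l ⊠ l ⊠ l
Match R2:  consume h(j, l, l), j ⊠ l;  v := j, w := l, y := l ⊞ l ⊞ l, z := l
The extension variable absorbs all remaining arguments, so the whole application is rewritten.
New term:  d(h(j, j, j), h(l, l, l)) ⊠ j ⊠ l ⊞ d(h(j, j, j), l ⊞ l ⊞ l) ⊠ d(l, j) ⊞ d(h(j, j, j), l ⊞ l ⊞ l) ⊠ d(l, l) ⊞ d(h(j, j, j), l ⊞ l ⊞ l) ⊠ j ⊠ l ⊠ l ⊞ d(j, j) ⊠ h(l ⊞ l ⊞ l ⊞ l, h(l, l, l), l ⊠ l) ⊞ h(l ⊞ l ⊞ l ⊞ l, h(l, l, l), l ⊠ l) ⊠ l ⊠ l ⊠ l ⊠ l

Answer: d(h(j, j, j), h(l, l, l)) ⊠ j ⊠ l ⊞ d(h(j, j, j), l ⊞ l ⊞ l) ⊠ d(l, j) ⊞ d(h(j, j, j), l ⊞ l ⊞ l) ⊠ d(l, l) ⊞ d(h(j, j, j), l ⊞ l ⊞ l) ⊠ j ⊠ l ⊠ l ⊞ d(j, j) ⊠ h(l ⊞ l ⊞ l ⊞ l, h(l, l, l), l ⊠ l) ⊞ h(l ⊞ l ⊞ l ⊞ l, h(l, l, l), l ⊠ l) ⊠ l ⊠ l ⊠ l ⊠ l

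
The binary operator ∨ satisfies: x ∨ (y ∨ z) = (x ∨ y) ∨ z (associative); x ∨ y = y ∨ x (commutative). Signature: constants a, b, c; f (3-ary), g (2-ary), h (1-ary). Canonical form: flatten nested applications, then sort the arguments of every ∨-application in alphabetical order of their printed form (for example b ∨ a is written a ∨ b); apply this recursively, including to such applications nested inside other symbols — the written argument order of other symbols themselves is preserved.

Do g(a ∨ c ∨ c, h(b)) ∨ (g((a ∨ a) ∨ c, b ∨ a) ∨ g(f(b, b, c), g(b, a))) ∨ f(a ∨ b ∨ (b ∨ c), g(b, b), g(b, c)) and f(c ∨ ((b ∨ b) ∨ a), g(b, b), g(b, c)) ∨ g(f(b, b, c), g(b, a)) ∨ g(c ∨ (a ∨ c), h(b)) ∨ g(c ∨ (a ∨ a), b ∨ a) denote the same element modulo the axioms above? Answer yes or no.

Answer: yes — both canonical forms are f(a ∨ b ∨ b ∨ c, g(b, b), g(b, c)) ∨ g(a ∨ a ∨ c, a ∨ b) ∨ g(a ∨ c ∨ c, h(b)) ∨ g(f(b, b, c), g(b, a))

Derivation:
Left:  g(a ∨ c ∨ c, h(b)) ∨ (g((a ∨ a) ∨ c, b ∨ a) ∨ g(f(b, b, c), g(b, a))) ∨ f(a ∨ b ∨ (b ∨ c), g(b, b), g(b, c))
  Merge nested applications:  g(a ∨ c ∨ c, h(b)) ∨ g((a ∨ a) ∨ c, b ∨ a) ∨ g(f(b, b, c), g(b, a)) ∨ f(a ∨ b ∨ (b ∨ c), g(b, b), g(b, c))
  Inside:  g((a ∨ a) ∨ c, b ∨ a)  →  g(a ∨ a ∨ c, a ∨ b)
  Canonicalize subterm:  f(a ∨ b ∨ (b ∨ c), g(b, b), g(b, c))  →  f(a ∨ b ∨ b ∨ c, g(b, b), g(b, c))
  Order the arguments:  f(a ∨ b ∨ b ∨ c, g(b, b), g(b, c)) ∨ g(a ∨ a ∨ c, a ∨ b) ∨ g(a ∨ c ∨ c, h(b)) ∨ g(f(b, b, c), g(b, a))
Right:  f(c ∨ ((b ∨ b) ∨ a), g(b, b), g(b, c)) ∨ g(f(b, b, c), g(b, a)) ∨ g(c ∨ (a ∨ c), h(b)) ∨ g(c ∨ (a ∨ a), b ∨ a)
  Simplify inside:  f(c ∨ ((b ∨ b) ∨ a), g(b, b), g(b, c))  →  f(a ∨ b ∨ b ∨ c, g(b, b), g(b, c))
  Simplify inside:  g(c ∨ (a ∨ c), h(b))  →  g(a ∨ c ∨ c, h(b))
  Inside:  g(c ∨ (a ∨ a), b ∨ a)  →  g(a ∨ a ∨ c, a ∨ b)
  Order the arguments:  f(a ∨ b ∨ b ∨ c, g(b, b), g(b, c)) ∨ g(a ∨ a ∨ c, a ∨ b) ∨ g(a ∨ c ∨ c, h(b)) ∨ g(f(b, b, c), g(b, a))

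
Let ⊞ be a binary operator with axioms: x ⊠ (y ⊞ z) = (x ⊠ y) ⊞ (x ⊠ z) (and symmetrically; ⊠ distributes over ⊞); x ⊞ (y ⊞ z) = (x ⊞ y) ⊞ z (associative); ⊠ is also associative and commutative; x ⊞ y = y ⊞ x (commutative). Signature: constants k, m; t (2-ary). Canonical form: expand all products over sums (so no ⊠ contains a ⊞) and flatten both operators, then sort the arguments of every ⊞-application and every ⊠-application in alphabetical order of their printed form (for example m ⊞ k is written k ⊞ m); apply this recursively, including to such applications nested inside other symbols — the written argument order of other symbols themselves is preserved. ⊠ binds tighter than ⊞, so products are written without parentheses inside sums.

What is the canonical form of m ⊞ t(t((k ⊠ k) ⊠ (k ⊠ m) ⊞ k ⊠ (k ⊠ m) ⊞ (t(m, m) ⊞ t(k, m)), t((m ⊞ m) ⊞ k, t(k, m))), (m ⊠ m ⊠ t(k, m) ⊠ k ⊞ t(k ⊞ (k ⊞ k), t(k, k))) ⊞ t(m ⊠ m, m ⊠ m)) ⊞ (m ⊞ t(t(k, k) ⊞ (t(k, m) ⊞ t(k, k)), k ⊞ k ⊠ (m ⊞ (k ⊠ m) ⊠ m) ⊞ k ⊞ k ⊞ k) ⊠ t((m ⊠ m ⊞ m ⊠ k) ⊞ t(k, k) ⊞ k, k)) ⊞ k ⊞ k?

Distribute:  m ⊞ t(t(k ⊠ k ⊠ k ⊠ m ⊞ k ⊠ k ⊠ m ⊞ t(k, m) ⊞ t(m, m), t(k ⊞ m ⊞ m, t(k, m))), k ⊠ m ⊠ m ⊠ t(k, m) ⊞ t(k ⊞ k ⊞ k, t(k, k)) ⊞ t(m ⊠ m, m ⊠ m)) ⊞ m ⊞ t(k ⊞ k ⊠ m ⊞ m ⊠ m ⊞ t(k, k), k) ⊠ t(t(k, k) ⊞ t(k, k) ⊞ t(k, m), k ⊞ k ⊞ k ⊞ k ⊞ k ⊠ k ⊠ m ⊠ m ⊞ k ⊠ m) ⊞ k ⊞ k
Order the arguments:  k ⊞ k ⊞ m ⊞ m ⊞ t(k ⊞ k ⊠ m ⊞ m ⊠ m ⊞ t(k, k), k) ⊠ t(t(k, k) ⊞ t(k, k) ⊞ t(k, m), k ⊞ k ⊞ k ⊞ k ⊞ k ⊠ k ⊠ m ⊠ m ⊞ k ⊠ m) ⊞ t(t(k ⊠ k ⊠ k ⊠ m ⊞ k ⊠ k ⊠ m ⊞ t(k, m) ⊞ t(m, m), t(k ⊞ m ⊞ m, t(k, m))), k ⊠ m ⊠ m ⊠ t(k, m) ⊞ t(k ⊞ k ⊞ k, t(k, k)) ⊞ t(m ⊠ m, m ⊠ m))

Answer: k ⊞ k ⊞ m ⊞ m ⊞ t(k ⊞ k ⊠ m ⊞ m ⊠ m ⊞ t(k, k), k) ⊠ t(t(k, k) ⊞ t(k, k) ⊞ t(k, m), k ⊞ k ⊞ k ⊞ k ⊞ k ⊠ k ⊠ m ⊠ m ⊞ k ⊠ m) ⊞ t(t(k ⊠ k ⊠ k ⊠ m ⊞ k ⊠ k ⊠ m ⊞ t(k, m) ⊞ t(m, m), t(k ⊞ m ⊞ m, t(k, m))), k ⊠ m ⊠ m ⊠ t(k, m) ⊞ t(k ⊞ k ⊞ k, t(k, k)) ⊞ t(m ⊠ m, m ⊠ m))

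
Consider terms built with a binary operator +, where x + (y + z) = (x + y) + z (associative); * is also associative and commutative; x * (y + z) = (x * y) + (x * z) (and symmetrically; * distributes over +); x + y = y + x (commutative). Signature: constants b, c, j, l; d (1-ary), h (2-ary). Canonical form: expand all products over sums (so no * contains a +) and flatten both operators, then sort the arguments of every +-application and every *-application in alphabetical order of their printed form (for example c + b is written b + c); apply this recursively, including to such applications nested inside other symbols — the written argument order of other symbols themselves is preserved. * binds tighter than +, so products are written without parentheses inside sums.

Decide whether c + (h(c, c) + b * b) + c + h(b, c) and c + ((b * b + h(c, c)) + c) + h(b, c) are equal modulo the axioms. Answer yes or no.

Left:  c + (h(c, c) + b * b) + c + h(b, c)
  Un-nest:  c + h(c, c) + b * b + c + h(b, c)
  Sort:  b * b + c + c + h(b, c) + h(c, c)
Right:  c + ((b * b + h(c, c)) + c) + h(b, c)
  Flatten:  c + b * b + h(c, c) + c + h(b, c)
  Sort arguments:  b * b + c + c + h(b, c) + h(c, c)

Answer: yes — both canonical forms are b * b + c + c + h(b, c) + h(c, c)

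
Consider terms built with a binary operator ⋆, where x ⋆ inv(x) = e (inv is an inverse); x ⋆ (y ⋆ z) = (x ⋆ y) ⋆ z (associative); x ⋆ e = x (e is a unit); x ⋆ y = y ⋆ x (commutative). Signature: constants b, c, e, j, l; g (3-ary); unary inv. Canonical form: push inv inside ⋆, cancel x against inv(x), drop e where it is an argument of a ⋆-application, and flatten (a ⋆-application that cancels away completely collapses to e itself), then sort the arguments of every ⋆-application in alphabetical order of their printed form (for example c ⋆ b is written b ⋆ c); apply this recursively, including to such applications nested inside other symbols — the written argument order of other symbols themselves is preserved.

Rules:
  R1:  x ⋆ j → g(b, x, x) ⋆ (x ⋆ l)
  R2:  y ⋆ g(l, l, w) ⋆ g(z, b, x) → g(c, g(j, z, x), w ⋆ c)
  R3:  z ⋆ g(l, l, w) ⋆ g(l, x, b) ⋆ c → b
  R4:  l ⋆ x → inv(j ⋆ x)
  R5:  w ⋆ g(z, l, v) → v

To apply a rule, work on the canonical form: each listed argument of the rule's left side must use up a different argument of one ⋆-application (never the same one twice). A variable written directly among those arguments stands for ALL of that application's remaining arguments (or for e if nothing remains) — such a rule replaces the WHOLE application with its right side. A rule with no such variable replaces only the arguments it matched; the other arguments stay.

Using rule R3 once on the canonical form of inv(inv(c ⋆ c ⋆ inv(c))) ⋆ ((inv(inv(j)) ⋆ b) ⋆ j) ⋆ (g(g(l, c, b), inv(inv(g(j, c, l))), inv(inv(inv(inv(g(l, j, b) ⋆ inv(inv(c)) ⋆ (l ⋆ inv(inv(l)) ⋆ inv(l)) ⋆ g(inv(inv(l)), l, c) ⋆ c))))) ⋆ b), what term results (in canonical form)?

Answer: b ⋆ b ⋆ c ⋆ g(g(l, c, b), g(j, c, l), b) ⋆ j ⋆ j

Derivation:
Canonical form:  b ⋆ b ⋆ c ⋆ g(g(l, c, b), g(j, c, l), c ⋆ c ⋆ g(l, j, b) ⋆ g(l, l, c) ⋆ l) ⋆ j ⋆ j
Match R3:  consume c, g(l, j, b), g(l, l, c);  w := c, x := j, z := c ⋆ l
The variable takes the whole remainder — replace the entire application.
Giving:  b ⋆ b ⋆ c ⋆ g(g(l, c, b), g(j, c, l), b) ⋆ j ⋆ j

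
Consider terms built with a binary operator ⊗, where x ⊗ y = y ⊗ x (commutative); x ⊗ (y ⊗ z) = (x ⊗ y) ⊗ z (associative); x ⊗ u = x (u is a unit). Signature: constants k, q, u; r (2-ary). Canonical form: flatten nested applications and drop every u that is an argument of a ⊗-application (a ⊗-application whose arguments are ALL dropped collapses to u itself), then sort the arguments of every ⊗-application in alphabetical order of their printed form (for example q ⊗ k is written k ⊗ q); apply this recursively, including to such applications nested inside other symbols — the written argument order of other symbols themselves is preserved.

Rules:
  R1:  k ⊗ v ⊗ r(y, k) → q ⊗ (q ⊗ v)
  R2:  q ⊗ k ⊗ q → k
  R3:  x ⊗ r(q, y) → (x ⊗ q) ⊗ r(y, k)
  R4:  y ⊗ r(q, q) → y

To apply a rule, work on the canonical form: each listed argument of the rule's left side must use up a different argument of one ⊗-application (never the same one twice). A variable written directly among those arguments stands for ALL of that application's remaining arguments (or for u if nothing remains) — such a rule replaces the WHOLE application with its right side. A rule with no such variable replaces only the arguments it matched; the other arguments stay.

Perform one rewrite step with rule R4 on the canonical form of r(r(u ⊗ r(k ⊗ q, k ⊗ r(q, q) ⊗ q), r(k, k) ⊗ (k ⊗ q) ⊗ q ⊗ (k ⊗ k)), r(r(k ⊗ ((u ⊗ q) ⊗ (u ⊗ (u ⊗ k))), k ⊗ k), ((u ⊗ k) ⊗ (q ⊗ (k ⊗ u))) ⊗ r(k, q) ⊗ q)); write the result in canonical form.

Answer: r(r(r(k ⊗ q, k ⊗ q), k ⊗ k ⊗ k ⊗ q ⊗ q ⊗ r(k, k)), r(r(k ⊗ k ⊗ q, k ⊗ k), k ⊗ k ⊗ q ⊗ q ⊗ r(k, q)))

Derivation:
Canonical form:  r(r(r(k ⊗ q, k ⊗ q ⊗ r(q, q)), k ⊗ k ⊗ k ⊗ q ⊗ q ⊗ r(k, k)), r(r(k ⊗ k ⊗ q, k ⊗ k), k ⊗ k ⊗ q ⊗ q ⊗ r(k, q)))
Match R4:  consume r(q, q);  y := k ⊗ q
Every leftover argument binds to the variable; the entire application is replaced.
Result:  r(r(r(k ⊗ q, k ⊗ q), k ⊗ k ⊗ k ⊗ q ⊗ q ⊗ r(k, k)), r(r(k ⊗ k ⊗ q, k ⊗ k), k ⊗ k ⊗ q ⊗ q ⊗ r(k, q)))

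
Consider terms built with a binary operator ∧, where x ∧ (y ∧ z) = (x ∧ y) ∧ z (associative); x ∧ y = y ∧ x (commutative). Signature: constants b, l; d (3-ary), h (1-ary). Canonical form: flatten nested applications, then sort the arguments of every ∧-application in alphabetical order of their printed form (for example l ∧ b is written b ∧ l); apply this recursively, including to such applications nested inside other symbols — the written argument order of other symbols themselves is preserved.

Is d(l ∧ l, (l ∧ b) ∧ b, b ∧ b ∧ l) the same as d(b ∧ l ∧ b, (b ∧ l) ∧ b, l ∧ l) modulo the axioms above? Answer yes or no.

Left:  d(l ∧ l, (l ∧ b) ∧ b, b ∧ b ∧ l)
  Descend into:  (l ∧ b) ∧ b
  Un-nest:  l ∧ b ∧ b
  Sort arguments:  b ∧ b ∧ l
  Put back:  d(l ∧ l, b ∧ b ∧ l, b ∧ b ∧ l)
Right:  d(b ∧ l ∧ b, (b ∧ l) ∧ b, l ∧ l)
  Descend into:  (b ∧ l) ∧ b
  Merge nested applications:  b ∧ l ∧ b
  Order the arguments:  b ∧ b ∧ l
  Rebuild:  d(b ∧ b ∧ l, b ∧ b ∧ l, l ∧ l)

Answer: no — d(l ∧ l, b ∧ b ∧ l, b ∧ b ∧ l) vs d(b ∧ b ∧ l, b ∧ b ∧ l, l ∧ l)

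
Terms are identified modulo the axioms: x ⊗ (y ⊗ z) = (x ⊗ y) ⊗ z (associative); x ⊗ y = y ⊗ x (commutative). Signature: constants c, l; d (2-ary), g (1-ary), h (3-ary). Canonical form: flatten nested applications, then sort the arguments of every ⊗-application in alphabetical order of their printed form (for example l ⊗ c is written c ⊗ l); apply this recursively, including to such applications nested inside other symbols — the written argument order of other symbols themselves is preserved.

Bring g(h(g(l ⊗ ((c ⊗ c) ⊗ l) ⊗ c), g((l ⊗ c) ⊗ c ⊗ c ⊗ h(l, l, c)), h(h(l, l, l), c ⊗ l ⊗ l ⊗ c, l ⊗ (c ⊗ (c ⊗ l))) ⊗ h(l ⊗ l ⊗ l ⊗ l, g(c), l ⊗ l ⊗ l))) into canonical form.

Answer: g(h(g(c ⊗ c ⊗ c ⊗ l ⊗ l), g(c ⊗ c ⊗ c ⊗ h(l, l, c) ⊗ l), h(h(l, l, l), c ⊗ c ⊗ l ⊗ l, c ⊗ c ⊗ l ⊗ l) ⊗ h(l ⊗ l ⊗ l ⊗ l, g(c), l ⊗ l ⊗ l)))

Derivation:
Descend into:  h(h(l, l, l), c ⊗ l ⊗ l ⊗ c, l ⊗ (c ⊗ (c ⊗ l))) ⊗ h(l ⊗ l ⊗ l ⊗ l, g(c), l ⊗ l ⊗ l)
Inside:  h(h(l, l, l), c ⊗ l ⊗ l ⊗ c, l ⊗ (c ⊗ (c ⊗ l)))  →  h(h(l, l, l), c ⊗ c ⊗ l ⊗ l, c ⊗ c ⊗ l ⊗ l)
Sort arguments:  h(h(l, l, l), c ⊗ c ⊗ l ⊗ l, c ⊗ c ⊗ l ⊗ l) ⊗ h(l ⊗ l ⊗ l ⊗ l, g(c), l ⊗ l ⊗ l)
Reassemble:  g(h(g(c ⊗ c ⊗ c ⊗ l ⊗ l), g(c ⊗ c ⊗ c ⊗ h(l, l, c) ⊗ l), h(h(l, l, l), c ⊗ c ⊗ l ⊗ l, c ⊗ c ⊗ l ⊗ l) ⊗ h(l ⊗ l ⊗ l ⊗ l, g(c), l ⊗ l ⊗ l)))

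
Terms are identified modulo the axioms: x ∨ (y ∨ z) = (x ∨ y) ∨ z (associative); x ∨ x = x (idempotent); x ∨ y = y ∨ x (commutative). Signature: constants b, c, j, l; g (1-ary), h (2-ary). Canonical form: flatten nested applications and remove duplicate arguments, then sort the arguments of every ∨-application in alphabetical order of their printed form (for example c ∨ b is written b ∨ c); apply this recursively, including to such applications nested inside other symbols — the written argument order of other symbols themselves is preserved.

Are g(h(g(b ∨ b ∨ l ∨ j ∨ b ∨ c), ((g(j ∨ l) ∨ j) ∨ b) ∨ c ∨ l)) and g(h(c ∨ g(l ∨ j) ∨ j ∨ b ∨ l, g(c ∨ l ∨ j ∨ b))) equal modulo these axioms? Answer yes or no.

Answer: no — g(h(g(b ∨ c ∨ j ∨ l), b ∨ c ∨ g(j ∨ l) ∨ j ∨ l)) vs g(h(b ∨ c ∨ g(j ∨ l) ∨ j ∨ l, g(b ∨ c ∨ j ∨ l)))

Derivation:
Left:  g(h(g(b ∨ b ∨ l ∨ j ∨ b ∨ c), ((g(j ∨ l) ∨ j) ∨ b) ∨ c ∨ l))
  Focus inside:  ((g(j ∨ l) ∨ j) ∨ b) ∨ c ∨ l
  Merge nested applications:  g(j ∨ l) ∨ j ∨ b ∨ c ∨ l
  Sort:  b ∨ c ∨ g(j ∨ l) ∨ j ∨ l
  Put back:  g(h(g(b ∨ c ∨ j ∨ l), b ∨ c ∨ g(j ∨ l) ∨ j ∨ l))
Right:  g(h(c ∨ g(l ∨ j) ∨ j ∨ b ∨ l, g(c ∨ l ∨ j ∨ b)))
  Focus inside:  c ∨ g(l ∨ j) ∨ j ∨ b ∨ l
  Canonicalize subterm:  g(l ∨ j)  →  g(j ∨ l)
  Order the arguments:  b ∨ c ∨ g(j ∨ l) ∨ j ∨ l
  Put back:  g(h(b ∨ c ∨ g(j ∨ l) ∨ j ∨ l, g(b ∨ c ∨ j ∨ l)))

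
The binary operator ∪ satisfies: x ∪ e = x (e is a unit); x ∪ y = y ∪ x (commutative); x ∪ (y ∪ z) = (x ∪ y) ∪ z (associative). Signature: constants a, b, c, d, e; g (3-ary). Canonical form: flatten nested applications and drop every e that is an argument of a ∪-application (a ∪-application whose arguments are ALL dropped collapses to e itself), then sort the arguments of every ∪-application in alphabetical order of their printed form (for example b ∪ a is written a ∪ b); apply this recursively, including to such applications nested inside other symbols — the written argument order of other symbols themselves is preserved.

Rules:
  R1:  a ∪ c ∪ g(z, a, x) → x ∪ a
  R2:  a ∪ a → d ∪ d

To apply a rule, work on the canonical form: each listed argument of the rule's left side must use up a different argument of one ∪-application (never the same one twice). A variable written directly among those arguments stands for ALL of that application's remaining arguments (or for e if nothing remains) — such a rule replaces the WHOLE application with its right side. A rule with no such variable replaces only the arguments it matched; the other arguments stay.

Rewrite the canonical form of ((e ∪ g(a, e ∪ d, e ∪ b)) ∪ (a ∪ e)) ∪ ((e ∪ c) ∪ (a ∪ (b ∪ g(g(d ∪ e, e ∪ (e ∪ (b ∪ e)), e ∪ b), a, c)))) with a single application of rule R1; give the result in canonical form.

Canonical form:  a ∪ a ∪ b ∪ c ∪ g(a, d, b) ∪ g(g(d, b, b), a, c)
R1 matches:  uses a, c, g(g(d, b, b), a, c);  x := c, z := g(d, b, b)
Result:  a ∪ a ∪ b ∪ c ∪ g(a, d, b)

Answer: a ∪ a ∪ b ∪ c ∪ g(a, d, b)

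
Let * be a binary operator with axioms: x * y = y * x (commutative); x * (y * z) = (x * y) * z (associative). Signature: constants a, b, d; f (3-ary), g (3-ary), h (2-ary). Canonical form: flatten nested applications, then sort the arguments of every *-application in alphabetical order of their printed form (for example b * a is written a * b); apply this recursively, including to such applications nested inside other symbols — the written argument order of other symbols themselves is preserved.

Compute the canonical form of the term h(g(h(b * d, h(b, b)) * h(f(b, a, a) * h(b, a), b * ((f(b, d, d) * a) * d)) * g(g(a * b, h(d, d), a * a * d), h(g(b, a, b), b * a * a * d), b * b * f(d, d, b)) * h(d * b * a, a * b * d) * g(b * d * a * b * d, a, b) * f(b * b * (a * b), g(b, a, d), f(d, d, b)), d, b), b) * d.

Canonicalize subterm:  h(g(h(b * d, h(b, b)) * h(f(b, a, a) * h(b, a), b * ((f(b, d, d) * a) * d)) * g(g(a * b, h(d, d), a * a * d), h(g(b, a, b), b * a * a * d), b * b * f(d, d, b)) * h(d * b * a, a * b * d) * g(b * d * a * b * d, a, b) * f(b * b * (a * b), g(b, a, d), f(d, d, b)), d, b), b)  →  h(g(f(a * b * b * b, g(b, a, d), f(d, d, b)) * g(a * b * b * d * d, a, b) * g(g(a * b, h(d, d), a * a * d), h(g(b, a, b), a * a * b * d), b * b * f(d, d, b)) * h(a * b * d, a * b * d) * h(b * d, h(b, b)) * h(f(b, a, a) * h(b, a), a * b * d * f(b, d, d)), d, b), b)
Order the arguments:  d * h(g(f(a * b * b * b, g(b, a, d), f(d, d, b)) * g(a * b * b * d * d, a, b) * g(g(a * b, h(d, d), a * a * d), h(g(b, a, b), a * a * b * d), b * b * f(d, d, b)) * h(a * b * d, a * b * d) * h(b * d, h(b, b)) * h(f(b, a, a) * h(b, a), a * b * d * f(b, d, d)), d, b), b)

Answer: d * h(g(f(a * b * b * b, g(b, a, d), f(d, d, b)) * g(a * b * b * d * d, a, b) * g(g(a * b, h(d, d), a * a * d), h(g(b, a, b), a * a * b * d), b * b * f(d, d, b)) * h(a * b * d, a * b * d) * h(b * d, h(b, b)) * h(f(b, a, a) * h(b, a), a * b * d * f(b, d, d)), d, b), b)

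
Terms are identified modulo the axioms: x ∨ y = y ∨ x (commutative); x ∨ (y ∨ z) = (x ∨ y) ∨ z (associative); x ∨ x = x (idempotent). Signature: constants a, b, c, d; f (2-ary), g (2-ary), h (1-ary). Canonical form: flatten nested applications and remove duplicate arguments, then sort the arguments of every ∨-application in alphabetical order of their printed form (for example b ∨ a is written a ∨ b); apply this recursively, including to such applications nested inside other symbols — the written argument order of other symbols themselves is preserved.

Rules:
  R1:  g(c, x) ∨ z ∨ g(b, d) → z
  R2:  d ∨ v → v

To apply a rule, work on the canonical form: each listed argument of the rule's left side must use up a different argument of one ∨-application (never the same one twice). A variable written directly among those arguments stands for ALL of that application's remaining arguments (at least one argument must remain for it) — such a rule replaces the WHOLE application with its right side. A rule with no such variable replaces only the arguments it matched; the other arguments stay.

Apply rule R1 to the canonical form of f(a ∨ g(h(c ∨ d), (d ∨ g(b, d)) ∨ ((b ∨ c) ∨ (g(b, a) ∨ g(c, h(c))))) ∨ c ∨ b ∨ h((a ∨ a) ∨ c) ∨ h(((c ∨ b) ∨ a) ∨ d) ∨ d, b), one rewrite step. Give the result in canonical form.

Answer: f(a ∨ b ∨ c ∨ d ∨ g(h(c ∨ d), b ∨ c ∨ d ∨ g(b, a)) ∨ h(a ∨ b ∨ c ∨ d) ∨ h(a ∨ c), b)

Derivation:
Canonical form:  f(a ∨ b ∨ c ∨ d ∨ g(h(c ∨ d), b ∨ c ∨ d ∨ g(b, a) ∨ g(b, d) ∨ g(c, h(c))) ∨ h(a ∨ b ∨ c ∨ d) ∨ h(a ∨ c), b)
Match R1:  consume g(b, d), g(c, h(c));  x := h(c), z := b ∨ c ∨ d ∨ g(b, a)
The extension variable absorbs all remaining arguments, so the whole application is rewritten.
New term:  f(a ∨ b ∨ c ∨ d ∨ g(h(c ∨ d), b ∨ c ∨ d ∨ g(b, a)) ∨ h(a ∨ b ∨ c ∨ d) ∨ h(a ∨ c), b)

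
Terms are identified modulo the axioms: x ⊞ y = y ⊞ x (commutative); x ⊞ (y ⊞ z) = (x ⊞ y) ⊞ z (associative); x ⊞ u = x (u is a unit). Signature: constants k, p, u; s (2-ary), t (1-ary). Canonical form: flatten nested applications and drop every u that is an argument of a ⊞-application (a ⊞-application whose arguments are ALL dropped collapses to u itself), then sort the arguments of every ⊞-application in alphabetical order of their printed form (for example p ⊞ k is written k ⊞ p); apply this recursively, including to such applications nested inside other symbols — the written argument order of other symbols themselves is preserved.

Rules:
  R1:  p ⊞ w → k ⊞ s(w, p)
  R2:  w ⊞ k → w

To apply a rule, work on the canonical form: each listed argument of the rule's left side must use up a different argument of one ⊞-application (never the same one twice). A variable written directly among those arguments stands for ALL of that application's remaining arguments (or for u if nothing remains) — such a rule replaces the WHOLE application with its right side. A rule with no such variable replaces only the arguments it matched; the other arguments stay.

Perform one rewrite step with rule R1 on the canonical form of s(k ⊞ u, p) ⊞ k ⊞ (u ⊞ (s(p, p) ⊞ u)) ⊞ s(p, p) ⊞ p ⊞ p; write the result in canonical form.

Canonical form:  k ⊞ p ⊞ p ⊞ s(k, p) ⊞ s(p, p) ⊞ s(p, p)
R1 matches:  uses p;  w := k ⊞ p ⊞ s(k, p) ⊞ s(p, p) ⊞ s(p, p)
The extension variable absorbs all remaining arguments, so the whole application is rewritten.
New term:  k ⊞ s(k ⊞ p ⊞ s(k, p) ⊞ s(p, p) ⊞ s(p, p), p)

Answer: k ⊞ s(k ⊞ p ⊞ s(k, p) ⊞ s(p, p) ⊞ s(p, p), p)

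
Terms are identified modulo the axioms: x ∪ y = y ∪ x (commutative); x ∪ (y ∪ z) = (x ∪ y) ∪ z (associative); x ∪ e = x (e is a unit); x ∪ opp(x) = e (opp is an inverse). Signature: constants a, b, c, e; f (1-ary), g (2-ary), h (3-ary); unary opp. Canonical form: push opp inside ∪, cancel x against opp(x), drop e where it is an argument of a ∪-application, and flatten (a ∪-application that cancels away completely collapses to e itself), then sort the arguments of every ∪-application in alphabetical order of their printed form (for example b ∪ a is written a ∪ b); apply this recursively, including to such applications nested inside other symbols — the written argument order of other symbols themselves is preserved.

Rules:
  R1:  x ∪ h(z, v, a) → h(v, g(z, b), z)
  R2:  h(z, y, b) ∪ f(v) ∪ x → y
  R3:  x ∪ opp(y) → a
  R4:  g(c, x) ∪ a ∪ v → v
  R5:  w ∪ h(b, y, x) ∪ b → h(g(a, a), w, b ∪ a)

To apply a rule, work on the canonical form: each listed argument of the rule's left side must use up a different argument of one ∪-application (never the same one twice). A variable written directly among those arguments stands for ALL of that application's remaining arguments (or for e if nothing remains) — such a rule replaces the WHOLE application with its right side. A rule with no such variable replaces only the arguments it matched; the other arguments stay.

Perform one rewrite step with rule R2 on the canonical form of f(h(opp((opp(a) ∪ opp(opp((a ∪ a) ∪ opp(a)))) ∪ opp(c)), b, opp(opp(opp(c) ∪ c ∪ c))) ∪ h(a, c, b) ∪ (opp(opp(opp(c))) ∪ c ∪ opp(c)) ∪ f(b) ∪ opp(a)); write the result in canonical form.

Canonical form:  f(f(b) ∪ h(a, c, b) ∪ h(c, b, c) ∪ opp(a) ∪ opp(c))
Apply R2:  consuming f(b), h(a, c, b);  v := b, x := h(c, b, c) ∪ opp(a) ∪ opp(c), y := c, z := a
The extension variable absorbs all remaining arguments, so the whole application is rewritten.
Result:  f(c)

Answer: f(c)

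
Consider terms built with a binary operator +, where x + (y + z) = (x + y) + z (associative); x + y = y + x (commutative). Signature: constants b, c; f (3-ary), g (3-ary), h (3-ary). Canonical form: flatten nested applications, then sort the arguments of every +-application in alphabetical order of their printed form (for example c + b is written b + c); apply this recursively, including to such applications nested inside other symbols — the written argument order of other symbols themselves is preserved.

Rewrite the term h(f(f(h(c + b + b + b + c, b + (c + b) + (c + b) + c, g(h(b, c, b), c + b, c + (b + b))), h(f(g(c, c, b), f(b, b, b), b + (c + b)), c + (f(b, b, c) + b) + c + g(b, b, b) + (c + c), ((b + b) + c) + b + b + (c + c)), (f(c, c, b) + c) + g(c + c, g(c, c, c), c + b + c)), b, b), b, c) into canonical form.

Answer: h(f(f(h(b + b + b + c + c, b + b + b + c + c + c, g(h(b, c, b), b + c, b + b + c)), h(f(g(c, c, b), f(b, b, b), b + b + c), b + c + c + c + c + f(b, b, c) + g(b, b, b), b + b + b + b + c + c + c), c + f(c, c, b) + g(c + c, g(c, c, c), b + c + c)), b, b), b, c)

Derivation:
Focus inside:  (f(c, c, b) + c) + g(c + c, g(c, c, c), c + b + c)
Un-nest:  f(c, c, b) + c + g(c + c, g(c, c, c), c + b + c)
Canonicalize subterm:  g(c + c, g(c, c, c), c + b + c)  →  g(c + c, g(c, c, c), b + c + c)
Sort arguments:  c + f(c, c, b) + g(c + c, g(c, c, c), b + c + c)
Rebuild:  h(f(f(h(b + b + b + c + c, b + b + b + c + c + c, g(h(b, c, b), b + c, b + b + c)), h(f(g(c, c, b), f(b, b, b), b + b + c), b + c + c + c + c + f(b, b, c) + g(b, b, b), b + b + b + b + c + c + c), c + f(c, c, b) + g(c + c, g(c, c, c), b + c + c)), b, b), b, c)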